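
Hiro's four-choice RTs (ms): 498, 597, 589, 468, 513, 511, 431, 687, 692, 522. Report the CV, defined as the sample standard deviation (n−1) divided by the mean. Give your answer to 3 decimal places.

n = 10, Σ = 5508, M = 550.8000
Σ(x−M)² = 69919.600; s = √(69919.600/9) = 88.1410
CV = 88.1410 / 550.8000 = 0.16002

0.160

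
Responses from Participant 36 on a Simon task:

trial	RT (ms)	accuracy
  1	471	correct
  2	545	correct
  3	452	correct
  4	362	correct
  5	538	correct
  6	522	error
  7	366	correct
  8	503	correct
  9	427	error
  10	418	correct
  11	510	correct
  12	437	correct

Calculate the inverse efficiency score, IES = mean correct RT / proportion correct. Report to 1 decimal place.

Correct trials (n=10): 471, 545, 452, 362, 538, 366, 503, 418, 510, 437
Mean correct RT = 4602/10 = 460.2000 ms
Proportion correct = 10/12
IES = 460.2000 / (10/12) = 552.240 ms

552.2 ms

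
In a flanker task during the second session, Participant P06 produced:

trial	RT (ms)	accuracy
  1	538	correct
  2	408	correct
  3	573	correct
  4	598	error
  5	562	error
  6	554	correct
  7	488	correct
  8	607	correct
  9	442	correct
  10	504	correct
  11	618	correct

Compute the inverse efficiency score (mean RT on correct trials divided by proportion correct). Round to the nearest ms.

643 ms

Correct trials (n=9): 538, 408, 573, 554, 488, 607, 442, 504, 618
Mean correct RT = 4732/9 = 525.7778 ms
Proportion correct = 9/11
IES = 525.7778 / (9/11) = 642.617 ms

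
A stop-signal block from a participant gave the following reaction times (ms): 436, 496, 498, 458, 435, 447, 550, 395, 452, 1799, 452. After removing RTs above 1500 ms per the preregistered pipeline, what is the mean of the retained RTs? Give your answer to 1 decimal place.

Excluded: 1799
Retained (n=10): Σ = 4619
Mean = 4619/10 = 461.9000

461.9 ms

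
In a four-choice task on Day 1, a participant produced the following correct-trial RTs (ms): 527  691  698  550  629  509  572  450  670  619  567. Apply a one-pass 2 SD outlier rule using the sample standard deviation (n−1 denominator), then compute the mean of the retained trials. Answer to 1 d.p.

n = 11, ΣRT = 6482, M = 589.273
Σ(x−M)² = 63204.18; s = √(63204.18/10) = 79.501
Cutoffs: 589.273 ± 2·79.501 → [430.3, 748.3]
No RTs fall outside the cutoffs; all 11 retained. Mean = 6482/11 = 589.273

589.3 ms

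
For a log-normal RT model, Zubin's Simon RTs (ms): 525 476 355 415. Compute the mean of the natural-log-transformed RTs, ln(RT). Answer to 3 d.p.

ln(RT): 6.2634, 6.1654, 5.8721, 6.0283
Σ ln(RT) = 24.3292
Mean = 24.3292/4 = 6.08230

6.082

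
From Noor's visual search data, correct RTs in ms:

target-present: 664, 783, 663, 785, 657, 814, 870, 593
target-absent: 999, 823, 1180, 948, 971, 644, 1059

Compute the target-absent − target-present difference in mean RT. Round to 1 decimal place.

M(target-present) = 5829/8 = 728.625
M(target-absent) = 6624/7 = 946.286
Difference = 946.286 − 728.625 = 217.661 ms

217.7 ms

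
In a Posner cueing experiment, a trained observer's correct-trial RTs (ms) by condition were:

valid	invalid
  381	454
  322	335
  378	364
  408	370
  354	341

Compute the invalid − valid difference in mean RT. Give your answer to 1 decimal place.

4.2 ms

M(valid) = 1843/5 = 368.600
M(invalid) = 1864/5 = 372.800
Difference = 372.800 − 368.600 = 4.200 ms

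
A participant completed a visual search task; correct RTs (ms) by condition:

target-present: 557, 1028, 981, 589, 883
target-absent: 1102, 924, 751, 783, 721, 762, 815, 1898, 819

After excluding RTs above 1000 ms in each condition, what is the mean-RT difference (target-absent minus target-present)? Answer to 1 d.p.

43.9 ms

target-present: exclude 1028
target-absent: exclude 1102, 1898
M(target-present) = 3010/4 = 752.500
M(target-absent) = 5575/7 = 796.429
Difference = 796.429 − 752.500 = 43.929 ms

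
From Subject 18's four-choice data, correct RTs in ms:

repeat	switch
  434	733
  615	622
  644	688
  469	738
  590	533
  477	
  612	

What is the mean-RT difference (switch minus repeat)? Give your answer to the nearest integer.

114 ms

M(repeat) = 3841/7 = 548.714
M(switch) = 3314/5 = 662.800
Difference = 662.800 − 548.714 = 114.086 ms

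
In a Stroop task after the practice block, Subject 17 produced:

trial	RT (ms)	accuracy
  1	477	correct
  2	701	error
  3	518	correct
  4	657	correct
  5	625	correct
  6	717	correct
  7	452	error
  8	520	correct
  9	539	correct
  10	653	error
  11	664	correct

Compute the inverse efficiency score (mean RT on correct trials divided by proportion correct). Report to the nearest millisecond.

Correct trials (n=8): 477, 518, 657, 625, 717, 520, 539, 664
Mean correct RT = 4717/8 = 589.6250 ms
Proportion correct = 8/11
IES = 589.6250 / (8/11) = 810.734 ms

811 ms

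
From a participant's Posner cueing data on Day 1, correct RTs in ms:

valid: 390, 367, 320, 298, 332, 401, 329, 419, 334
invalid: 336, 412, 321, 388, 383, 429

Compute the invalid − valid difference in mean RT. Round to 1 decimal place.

M(valid) = 3190/9 = 354.444
M(invalid) = 2269/6 = 378.167
Difference = 378.167 − 354.444 = 23.722 ms

23.7 ms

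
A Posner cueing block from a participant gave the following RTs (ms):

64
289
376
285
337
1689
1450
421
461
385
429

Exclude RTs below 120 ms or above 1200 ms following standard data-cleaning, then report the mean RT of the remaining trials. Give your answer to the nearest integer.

Excluded: 64, 1450, 1689
Retained (n=8): Σ = 2983
Mean = 2983/8 = 372.8750

373 ms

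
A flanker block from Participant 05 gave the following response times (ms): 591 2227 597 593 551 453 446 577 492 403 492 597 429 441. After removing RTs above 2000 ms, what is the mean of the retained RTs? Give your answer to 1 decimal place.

512.5 ms

Excluded: 2227
Retained (n=13): Σ = 6662
Mean = 6662/13 = 512.4615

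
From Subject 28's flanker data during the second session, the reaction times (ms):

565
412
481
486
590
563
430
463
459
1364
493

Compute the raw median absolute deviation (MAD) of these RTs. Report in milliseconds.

Sorted: 412, 430, 459, 463, 481, 486, 493, 563, 565, 590, 1364 → median = 486
|x − 486|: 79, 74, 5, 0, 104, 77, 56, 23, 27, 878, 7
Sorted deviations: 0, 5, 7, 23, 27, 56, 74, 77, 79, 104, 878 → MAD = 56

56 ms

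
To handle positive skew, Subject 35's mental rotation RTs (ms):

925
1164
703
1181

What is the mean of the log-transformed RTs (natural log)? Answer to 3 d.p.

6.880

ln(RT): 6.8298, 7.0596, 6.5554, 7.0741
Σ ln(RT) = 27.5189
Mean = 27.5189/4 = 6.87972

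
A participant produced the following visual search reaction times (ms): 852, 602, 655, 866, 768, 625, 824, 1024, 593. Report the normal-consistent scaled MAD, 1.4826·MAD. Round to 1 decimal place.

Sorted: 593, 602, 625, 655, 768, 824, 852, 866, 1024 → median = 768
|x − 768| sorted: 0, 56, 84, 98, 113, 143, 166, 175, 256 → MAD = 113
Robust SD ≈ 1.4826 × 113 = 167.534

167.5 ms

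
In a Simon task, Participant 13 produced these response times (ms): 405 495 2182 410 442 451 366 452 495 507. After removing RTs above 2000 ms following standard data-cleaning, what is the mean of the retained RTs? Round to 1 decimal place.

Excluded: 2182
Retained (n=9): Σ = 4023
Mean = 4023/9 = 447.0000

447.0 ms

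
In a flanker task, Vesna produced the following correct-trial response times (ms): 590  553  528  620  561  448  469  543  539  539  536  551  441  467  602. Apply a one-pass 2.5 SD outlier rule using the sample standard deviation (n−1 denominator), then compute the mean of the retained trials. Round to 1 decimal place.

532.5 ms

n = 15, ΣRT = 7987, M = 532.467
Σ(x−M)² = 41429.73; s = √(41429.73/14) = 54.399
Cutoffs: 532.467 ± 2.5·54.399 → [396.5, 668.5]
No RTs fall outside the cutoffs; all 15 retained. Mean = 7987/15 = 532.467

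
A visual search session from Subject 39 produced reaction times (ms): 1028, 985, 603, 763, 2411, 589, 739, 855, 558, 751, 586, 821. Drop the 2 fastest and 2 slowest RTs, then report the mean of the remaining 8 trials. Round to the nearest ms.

Sorted: 558, 586, 589, 603, 739, 751, 763, 821, 855, 985, 1028, 2411
Drop lowest 2 (558, 586) and highest 2 (1028, 2411)
Remaining (n=8): Σ = 6106, mean = 6106/8 = 763.250

763 ms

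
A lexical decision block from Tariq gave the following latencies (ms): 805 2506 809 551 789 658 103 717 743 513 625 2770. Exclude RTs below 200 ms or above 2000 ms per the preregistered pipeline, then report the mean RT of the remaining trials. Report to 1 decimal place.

690.0 ms

Excluded: 103, 2506, 2770
Retained (n=9): Σ = 6210
Mean = 6210/9 = 690.0000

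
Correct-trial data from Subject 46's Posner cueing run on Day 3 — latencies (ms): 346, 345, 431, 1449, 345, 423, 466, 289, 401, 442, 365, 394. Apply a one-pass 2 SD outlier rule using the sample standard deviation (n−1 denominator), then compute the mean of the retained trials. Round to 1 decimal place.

386.1 ms

n = 12, ΣRT = 5696, M = 474.667
Σ(x−M)² = 1063658.67; s = √(1063658.67/11) = 310.960
Cutoffs: 474.667 ± 2·310.960 → [-147.3, 1096.6]
Outside: 1449 → excluded.
Retained (n=11): Σ = 4247, mean = 4247/11 = 386.091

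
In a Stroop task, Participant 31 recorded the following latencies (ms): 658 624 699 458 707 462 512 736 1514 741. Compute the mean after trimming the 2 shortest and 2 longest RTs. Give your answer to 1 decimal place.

656.0 ms

Sorted: 458, 462, 512, 624, 658, 699, 707, 736, 741, 1514
Drop lowest 2 (458, 462) and highest 2 (741, 1514)
Remaining (n=6): Σ = 3936, mean = 3936/6 = 656.000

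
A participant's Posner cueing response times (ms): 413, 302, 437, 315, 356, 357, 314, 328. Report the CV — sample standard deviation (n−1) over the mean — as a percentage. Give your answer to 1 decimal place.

n = 8, Σ = 2822, M = 352.7500
Σ(x−M)² = 16871.500; s = √(16871.500/7) = 49.0939
CV = 49.0939 / 352.7500 = 0.13917 = 13.917%

13.9%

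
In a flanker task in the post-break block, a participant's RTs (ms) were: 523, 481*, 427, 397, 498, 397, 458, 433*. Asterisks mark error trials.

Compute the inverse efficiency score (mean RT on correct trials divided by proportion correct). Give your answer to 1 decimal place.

Correct trials (n=6): 523, 427, 397, 498, 397, 458
Mean correct RT = 2700/6 = 450.0000 ms
Proportion correct = 6/8
IES = 450.0000 / (6/8) = 600.000 ms

600.0 ms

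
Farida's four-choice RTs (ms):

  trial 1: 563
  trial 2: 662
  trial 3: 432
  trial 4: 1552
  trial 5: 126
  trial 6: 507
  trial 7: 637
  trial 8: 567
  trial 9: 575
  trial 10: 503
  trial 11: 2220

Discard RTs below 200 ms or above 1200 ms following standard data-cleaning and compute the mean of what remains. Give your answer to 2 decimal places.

555.75 ms

Excluded: 126, 1552, 2220
Retained (n=8): Σ = 4446
Mean = 4446/8 = 555.7500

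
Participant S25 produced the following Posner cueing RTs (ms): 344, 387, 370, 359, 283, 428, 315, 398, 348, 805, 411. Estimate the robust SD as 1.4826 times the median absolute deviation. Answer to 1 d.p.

Sorted: 283, 315, 344, 348, 359, 370, 387, 398, 411, 428, 805 → median = 370
|x − 370| sorted: 0, 11, 17, 22, 26, 28, 41, 55, 58, 87, 435 → MAD = 28
Robust SD ≈ 1.4826 × 28 = 41.513

41.5 ms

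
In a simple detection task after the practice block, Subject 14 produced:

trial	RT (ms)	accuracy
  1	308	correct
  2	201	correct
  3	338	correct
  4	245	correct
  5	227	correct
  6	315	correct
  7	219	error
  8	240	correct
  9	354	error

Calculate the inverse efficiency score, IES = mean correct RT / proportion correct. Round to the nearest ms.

Correct trials (n=7): 308, 201, 338, 245, 227, 315, 240
Mean correct RT = 1874/7 = 267.7143 ms
Proportion correct = 7/9
IES = 267.7143 / (7/9) = 344.204 ms

344 ms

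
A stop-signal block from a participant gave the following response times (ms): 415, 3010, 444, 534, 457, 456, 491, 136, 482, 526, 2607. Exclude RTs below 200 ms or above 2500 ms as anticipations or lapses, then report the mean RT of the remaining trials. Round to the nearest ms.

Excluded: 136, 2607, 3010
Retained (n=8): Σ = 3805
Mean = 3805/8 = 475.6250

476 ms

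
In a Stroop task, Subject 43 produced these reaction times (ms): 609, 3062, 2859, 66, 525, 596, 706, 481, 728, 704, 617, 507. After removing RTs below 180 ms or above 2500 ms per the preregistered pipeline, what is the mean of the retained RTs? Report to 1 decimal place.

Excluded: 66, 2859, 3062
Retained (n=9): Σ = 5473
Mean = 5473/9 = 608.1111

608.1 ms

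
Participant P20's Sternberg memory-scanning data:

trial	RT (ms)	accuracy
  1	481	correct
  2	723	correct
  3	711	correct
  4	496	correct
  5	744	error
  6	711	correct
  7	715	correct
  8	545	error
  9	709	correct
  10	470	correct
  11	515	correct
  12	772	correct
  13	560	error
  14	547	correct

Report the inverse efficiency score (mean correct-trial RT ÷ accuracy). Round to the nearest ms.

Correct trials (n=11): 481, 723, 711, 496, 711, 715, 709, 470, 515, 772, 547
Mean correct RT = 6850/11 = 622.7273 ms
Proportion correct = 11/14
IES = 622.7273 / (11/14) = 792.562 ms

793 ms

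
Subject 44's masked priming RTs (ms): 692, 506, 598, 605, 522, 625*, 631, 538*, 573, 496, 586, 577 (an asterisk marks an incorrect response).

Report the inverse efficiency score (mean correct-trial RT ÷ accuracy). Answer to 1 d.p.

694.3 ms

Correct trials (n=10): 692, 506, 598, 605, 522, 631, 573, 496, 586, 577
Mean correct RT = 5786/10 = 578.6000 ms
Proportion correct = 10/12
IES = 578.6000 / (10/12) = 694.320 ms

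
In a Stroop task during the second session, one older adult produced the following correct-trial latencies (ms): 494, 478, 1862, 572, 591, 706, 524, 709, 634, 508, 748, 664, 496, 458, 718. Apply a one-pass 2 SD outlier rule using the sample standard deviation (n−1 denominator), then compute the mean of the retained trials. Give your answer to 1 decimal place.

n = 15, ΣRT = 10162, M = 677.467
Σ(x−M)² = 1639029.73; s = √(1639029.73/14) = 342.160
Cutoffs: 677.467 ± 2·342.160 → [-6.9, 1361.8]
Outside: 1862 → excluded.
Retained (n=14): Σ = 8300, mean = 8300/14 = 592.857

592.9 ms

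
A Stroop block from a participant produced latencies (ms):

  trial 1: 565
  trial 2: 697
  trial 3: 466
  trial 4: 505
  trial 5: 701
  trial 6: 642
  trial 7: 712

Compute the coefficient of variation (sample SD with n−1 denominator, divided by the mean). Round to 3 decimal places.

0.165

n = 7, Σ = 4288, M = 612.5714
Σ(x−M)² = 61017.714; s = √(61017.714/6) = 100.8445
CV = 100.8445 / 612.5714 = 0.16462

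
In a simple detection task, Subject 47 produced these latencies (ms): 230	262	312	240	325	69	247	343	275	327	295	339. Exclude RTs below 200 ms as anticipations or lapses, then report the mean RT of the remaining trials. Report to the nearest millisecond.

290 ms

Excluded: 69
Retained (n=11): Σ = 3195
Mean = 3195/11 = 290.4545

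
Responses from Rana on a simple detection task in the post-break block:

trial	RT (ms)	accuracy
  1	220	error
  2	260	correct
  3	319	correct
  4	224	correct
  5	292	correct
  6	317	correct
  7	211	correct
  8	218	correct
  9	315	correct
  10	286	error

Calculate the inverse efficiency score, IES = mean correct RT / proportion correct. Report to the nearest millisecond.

Correct trials (n=8): 260, 319, 224, 292, 317, 211, 218, 315
Mean correct RT = 2156/8 = 269.5000 ms
Proportion correct = 8/10
IES = 269.5000 / (8/10) = 336.875 ms

337 ms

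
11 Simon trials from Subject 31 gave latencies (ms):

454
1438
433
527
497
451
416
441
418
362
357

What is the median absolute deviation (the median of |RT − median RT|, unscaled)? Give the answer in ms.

25 ms

Sorted: 357, 362, 416, 418, 433, 441, 451, 454, 497, 527, 1438 → median = 441
|x − 441|: 13, 997, 8, 86, 56, 10, 25, 0, 23, 79, 84
Sorted deviations: 0, 8, 10, 13, 23, 25, 56, 79, 84, 86, 997 → MAD = 25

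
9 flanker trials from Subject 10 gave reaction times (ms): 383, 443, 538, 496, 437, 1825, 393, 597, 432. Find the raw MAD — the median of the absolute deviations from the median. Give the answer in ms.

53 ms

Sorted: 383, 393, 432, 437, 443, 496, 538, 597, 1825 → median = 443
|x − 443|: 60, 0, 95, 53, 6, 1382, 50, 154, 11
Sorted deviations: 0, 6, 11, 50, 53, 60, 95, 154, 1382 → MAD = 53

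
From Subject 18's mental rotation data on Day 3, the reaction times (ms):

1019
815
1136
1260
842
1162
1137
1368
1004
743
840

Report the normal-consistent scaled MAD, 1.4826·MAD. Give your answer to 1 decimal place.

262.4 ms

Sorted: 743, 815, 840, 842, 1004, 1019, 1136, 1137, 1162, 1260, 1368 → median = 1019
|x − 1019| sorted: 0, 15, 117, 118, 143, 177, 179, 204, 241, 276, 349 → MAD = 177
Robust SD ≈ 1.4826 × 177 = 262.420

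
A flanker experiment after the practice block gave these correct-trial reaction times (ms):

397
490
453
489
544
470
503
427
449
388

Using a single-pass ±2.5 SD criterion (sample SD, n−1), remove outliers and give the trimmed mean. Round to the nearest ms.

461 ms

n = 10, ΣRT = 4610, M = 461.000
Σ(x−M)² = 21148.00; s = √(21148.00/9) = 48.475
Cutoffs: 461.000 ± 2.5·48.475 → [339.8, 582.2]
No RTs fall outside the cutoffs; all 10 retained. Mean = 4610/10 = 461.000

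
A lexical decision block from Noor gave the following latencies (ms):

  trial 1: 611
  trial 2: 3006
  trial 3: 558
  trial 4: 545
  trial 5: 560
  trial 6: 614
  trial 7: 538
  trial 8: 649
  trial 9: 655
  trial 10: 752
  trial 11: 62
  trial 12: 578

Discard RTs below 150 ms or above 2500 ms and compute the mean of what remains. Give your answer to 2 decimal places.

Excluded: 62, 3006
Retained (n=10): Σ = 6060
Mean = 6060/10 = 606.0000

606.00 ms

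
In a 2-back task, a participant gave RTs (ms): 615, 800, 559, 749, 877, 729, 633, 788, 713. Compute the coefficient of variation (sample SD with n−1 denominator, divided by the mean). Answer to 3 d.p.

n = 9, Σ = 6463, M = 718.1111
Σ(x−M)² = 81126.889; s = √(81126.889/8) = 100.7018
CV = 100.7018 / 718.1111 = 0.14023

0.140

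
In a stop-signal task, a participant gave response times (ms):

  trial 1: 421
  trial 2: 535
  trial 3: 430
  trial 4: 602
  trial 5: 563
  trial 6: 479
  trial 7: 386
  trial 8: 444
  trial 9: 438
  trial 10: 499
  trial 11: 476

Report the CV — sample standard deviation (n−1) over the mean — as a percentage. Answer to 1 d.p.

n = 11, Σ = 5273, M = 479.3636
Σ(x−M)² = 43048.545; s = √(43048.545/10) = 65.6114
CV = 65.6114 / 479.3636 = 0.13687 = 13.687%

13.7%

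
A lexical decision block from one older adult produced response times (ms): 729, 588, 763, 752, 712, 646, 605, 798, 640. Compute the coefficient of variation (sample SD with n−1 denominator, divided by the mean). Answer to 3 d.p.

n = 9, Σ = 6233, M = 692.5556
Σ(x−M)² = 44848.222; s = √(44848.222/8) = 74.8734
CV = 74.8734 / 692.5556 = 0.10811

0.108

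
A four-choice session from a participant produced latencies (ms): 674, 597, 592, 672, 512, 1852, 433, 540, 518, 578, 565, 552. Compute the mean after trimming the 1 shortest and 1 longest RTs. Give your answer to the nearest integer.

Sorted: 433, 512, 518, 540, 552, 565, 578, 592, 597, 672, 674, 1852
Drop lowest 1 (433) and highest 1 (1852)
Remaining (n=10): Σ = 5800, mean = 5800/10 = 580.000

580 ms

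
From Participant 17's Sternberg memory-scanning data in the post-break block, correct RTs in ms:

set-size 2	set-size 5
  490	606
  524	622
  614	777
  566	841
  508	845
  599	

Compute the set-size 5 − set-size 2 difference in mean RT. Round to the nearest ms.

188 ms

M(set-size 2) = 3301/6 = 550.167
M(set-size 5) = 3691/5 = 738.200
Difference = 738.200 − 550.167 = 188.033 ms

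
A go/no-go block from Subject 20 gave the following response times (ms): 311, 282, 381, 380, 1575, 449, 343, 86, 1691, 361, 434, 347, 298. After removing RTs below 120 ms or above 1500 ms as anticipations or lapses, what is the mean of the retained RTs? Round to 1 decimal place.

Excluded: 86, 1575, 1691
Retained (n=10): Σ = 3586
Mean = 3586/10 = 358.6000

358.6 ms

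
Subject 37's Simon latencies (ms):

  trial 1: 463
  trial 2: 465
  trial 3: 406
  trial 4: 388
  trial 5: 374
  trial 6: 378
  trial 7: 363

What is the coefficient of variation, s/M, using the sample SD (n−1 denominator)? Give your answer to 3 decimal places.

n = 7, Σ = 2837, M = 405.2857
Σ(x−M)² = 10707.429; s = √(10707.429/6) = 42.2442
CV = 42.2442 / 405.2857 = 0.10423

0.104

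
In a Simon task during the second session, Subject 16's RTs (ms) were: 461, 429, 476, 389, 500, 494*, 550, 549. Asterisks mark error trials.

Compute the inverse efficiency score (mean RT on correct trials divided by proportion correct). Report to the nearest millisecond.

548 ms

Correct trials (n=7): 461, 429, 476, 389, 500, 550, 549
Mean correct RT = 3354/7 = 479.1429 ms
Proportion correct = 7/8
IES = 479.1429 / (7/8) = 547.592 ms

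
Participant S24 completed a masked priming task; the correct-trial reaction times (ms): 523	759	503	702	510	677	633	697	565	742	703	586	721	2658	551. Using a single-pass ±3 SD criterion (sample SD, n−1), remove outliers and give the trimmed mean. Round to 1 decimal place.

n = 15, ΣRT = 11530, M = 768.667
Σ(x−M)² = 3933423.33; s = √(3933423.33/14) = 530.055
Cutoffs: 768.667 ± 3·530.055 → [-821.5, 2358.8]
Outside: 2658 → excluded.
Retained (n=14): Σ = 8872, mean = 8872/14 = 633.714

633.7 ms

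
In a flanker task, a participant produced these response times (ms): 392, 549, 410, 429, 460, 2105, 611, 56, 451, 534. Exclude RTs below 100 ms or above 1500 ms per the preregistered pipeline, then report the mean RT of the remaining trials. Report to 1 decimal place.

479.5 ms

Excluded: 56, 2105
Retained (n=8): Σ = 3836
Mean = 3836/8 = 479.5000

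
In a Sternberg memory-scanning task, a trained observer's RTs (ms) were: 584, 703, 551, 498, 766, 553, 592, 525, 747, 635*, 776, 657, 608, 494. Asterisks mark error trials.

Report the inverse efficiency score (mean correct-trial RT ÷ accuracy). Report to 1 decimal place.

667.2 ms

Correct trials (n=13): 584, 703, 551, 498, 766, 553, 592, 525, 747, 776, 657, 608, 494
Mean correct RT = 8054/13 = 619.5385 ms
Proportion correct = 13/14
IES = 619.5385 / (13/14) = 667.195 ms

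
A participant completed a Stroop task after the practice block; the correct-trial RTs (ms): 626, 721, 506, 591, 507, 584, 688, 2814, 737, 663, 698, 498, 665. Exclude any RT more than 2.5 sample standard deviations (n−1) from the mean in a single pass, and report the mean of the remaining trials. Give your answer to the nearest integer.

n = 13, ΣRT = 10298, M = 792.154
Σ(x−M)² = 4509649.69; s = √(4509649.69/12) = 613.029
Cutoffs: 792.154 ± 2.5·613.029 → [-740.4, 2324.7]
Outside: 2814 → excluded.
Retained (n=12): Σ = 7484, mean = 7484/12 = 623.667

624 ms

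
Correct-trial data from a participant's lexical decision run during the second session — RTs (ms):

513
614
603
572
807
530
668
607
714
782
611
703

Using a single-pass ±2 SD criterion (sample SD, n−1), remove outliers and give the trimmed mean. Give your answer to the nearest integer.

n = 12, ΣRT = 7724, M = 643.667
Σ(x−M)² = 94948.67; s = √(94948.67/11) = 92.907
Cutoffs: 643.667 ± 2·92.907 → [457.9, 829.5]
No RTs fall outside the cutoffs; all 12 retained. Mean = 7724/12 = 643.667

644 ms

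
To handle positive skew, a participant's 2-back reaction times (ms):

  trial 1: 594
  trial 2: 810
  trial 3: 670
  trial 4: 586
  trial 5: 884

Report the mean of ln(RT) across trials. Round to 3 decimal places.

ln(RT): 6.3869, 6.6970, 6.5073, 6.3733, 6.7845
Σ ln(RT) = 32.7490
Mean = 32.7490/5 = 6.54979

6.550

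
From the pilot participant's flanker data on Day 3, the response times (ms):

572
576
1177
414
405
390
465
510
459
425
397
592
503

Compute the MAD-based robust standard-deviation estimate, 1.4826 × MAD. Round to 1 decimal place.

89.0 ms

Sorted: 390, 397, 405, 414, 425, 459, 465, 503, 510, 572, 576, 592, 1177 → median = 465
|x − 465| sorted: 0, 6, 38, 40, 45, 51, 60, 68, 75, 107, 111, 127, 712 → MAD = 60
Robust SD ≈ 1.4826 × 60 = 88.956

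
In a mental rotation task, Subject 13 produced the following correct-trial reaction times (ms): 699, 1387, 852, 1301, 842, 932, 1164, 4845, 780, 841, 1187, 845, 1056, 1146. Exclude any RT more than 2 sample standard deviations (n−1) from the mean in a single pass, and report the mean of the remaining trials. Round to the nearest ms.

n = 14, ΣRT = 17877, M = 1276.929
Σ(x−M)² = 14276858.93; s = √(14276858.93/13) = 1047.960
Cutoffs: 1276.929 ± 2·1047.960 → [-819.0, 3372.8]
Outside: 4845 → excluded.
Retained (n=13): Σ = 13032, mean = 13032/13 = 1002.462

1002 ms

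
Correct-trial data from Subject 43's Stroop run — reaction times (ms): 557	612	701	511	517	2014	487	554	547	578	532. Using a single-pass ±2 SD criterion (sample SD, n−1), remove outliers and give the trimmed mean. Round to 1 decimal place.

559.6 ms

n = 11, ΣRT = 7610, M = 691.818
Σ(x−M)² = 1956465.64; s = √(1956465.64/10) = 442.320
Cutoffs: 691.818 ± 2·442.320 → [-192.8, 1576.5]
Outside: 2014 → excluded.
Retained (n=10): Σ = 5596, mean = 5596/10 = 559.600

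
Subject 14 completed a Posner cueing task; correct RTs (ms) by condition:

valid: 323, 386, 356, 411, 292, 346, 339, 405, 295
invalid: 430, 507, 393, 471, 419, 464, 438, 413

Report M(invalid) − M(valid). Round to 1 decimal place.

91.5 ms

M(valid) = 3153/9 = 350.333
M(invalid) = 3535/8 = 441.875
Difference = 441.875 − 350.333 = 91.542 ms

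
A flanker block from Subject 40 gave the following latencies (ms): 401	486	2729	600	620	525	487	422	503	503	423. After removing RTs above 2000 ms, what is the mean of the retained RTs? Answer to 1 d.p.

497.0 ms

Excluded: 2729
Retained (n=10): Σ = 4970
Mean = 4970/10 = 497.0000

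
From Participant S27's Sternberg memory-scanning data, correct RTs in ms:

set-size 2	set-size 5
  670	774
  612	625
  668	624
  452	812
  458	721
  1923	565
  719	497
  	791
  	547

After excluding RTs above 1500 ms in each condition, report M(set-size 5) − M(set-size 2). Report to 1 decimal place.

65.3 ms

set-size 2: exclude 1923
M(set-size 2) = 3579/6 = 596.500
M(set-size 5) = 5956/9 = 661.778
Difference = 661.778 − 596.500 = 65.278 ms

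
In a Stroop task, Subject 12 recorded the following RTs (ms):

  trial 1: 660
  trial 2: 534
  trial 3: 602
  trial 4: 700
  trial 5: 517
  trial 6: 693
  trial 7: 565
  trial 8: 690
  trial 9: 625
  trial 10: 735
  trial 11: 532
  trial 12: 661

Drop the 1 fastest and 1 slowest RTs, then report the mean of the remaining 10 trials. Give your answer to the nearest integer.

626 ms

Sorted: 517, 532, 534, 565, 602, 625, 660, 661, 690, 693, 700, 735
Drop lowest 1 (517) and highest 1 (735)
Remaining (n=10): Σ = 6262, mean = 6262/10 = 626.200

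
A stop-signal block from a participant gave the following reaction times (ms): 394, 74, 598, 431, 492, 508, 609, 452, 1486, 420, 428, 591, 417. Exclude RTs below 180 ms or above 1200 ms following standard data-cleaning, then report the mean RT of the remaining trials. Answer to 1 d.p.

485.5 ms

Excluded: 74, 1486
Retained (n=11): Σ = 5340
Mean = 5340/11 = 485.4545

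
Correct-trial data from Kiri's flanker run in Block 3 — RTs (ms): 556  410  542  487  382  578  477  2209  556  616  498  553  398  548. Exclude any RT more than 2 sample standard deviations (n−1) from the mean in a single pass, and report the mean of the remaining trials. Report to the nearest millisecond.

508 ms

n = 14, ΣRT = 8810, M = 629.286
Σ(x−M)² = 2752492.86; s = √(2752492.86/13) = 460.142
Cutoffs: 629.286 ± 2·460.142 → [-291.0, 1549.6]
Outside: 2209 → excluded.
Retained (n=13): Σ = 6601, mean = 6601/13 = 507.769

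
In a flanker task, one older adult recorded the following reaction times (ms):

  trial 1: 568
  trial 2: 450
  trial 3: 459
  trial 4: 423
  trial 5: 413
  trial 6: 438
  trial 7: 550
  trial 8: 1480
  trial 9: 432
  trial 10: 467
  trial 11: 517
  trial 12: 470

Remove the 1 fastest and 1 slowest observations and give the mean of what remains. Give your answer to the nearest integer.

477 ms

Sorted: 413, 423, 432, 438, 450, 459, 467, 470, 517, 550, 568, 1480
Drop lowest 1 (413) and highest 1 (1480)
Remaining (n=10): Σ = 4774, mean = 4774/10 = 477.400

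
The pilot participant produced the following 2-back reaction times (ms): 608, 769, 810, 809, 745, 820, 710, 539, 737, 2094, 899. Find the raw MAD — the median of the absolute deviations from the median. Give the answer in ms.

51 ms

Sorted: 539, 608, 710, 737, 745, 769, 809, 810, 820, 899, 2094 → median = 769
|x − 769|: 161, 0, 41, 40, 24, 51, 59, 230, 32, 1325, 130
Sorted deviations: 0, 24, 32, 40, 41, 51, 59, 130, 161, 230, 1325 → MAD = 51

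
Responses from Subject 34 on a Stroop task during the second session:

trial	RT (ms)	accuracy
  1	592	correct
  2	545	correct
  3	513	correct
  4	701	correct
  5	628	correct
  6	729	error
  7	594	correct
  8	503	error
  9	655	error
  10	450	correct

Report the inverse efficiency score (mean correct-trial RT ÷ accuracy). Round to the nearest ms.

Correct trials (n=7): 592, 545, 513, 701, 628, 594, 450
Mean correct RT = 4023/7 = 574.7143 ms
Proportion correct = 7/10
IES = 574.7143 / (7/10) = 821.020 ms

821 ms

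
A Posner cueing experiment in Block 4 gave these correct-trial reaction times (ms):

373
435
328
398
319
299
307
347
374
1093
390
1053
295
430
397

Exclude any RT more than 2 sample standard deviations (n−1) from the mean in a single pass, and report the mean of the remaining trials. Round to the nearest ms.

n = 15, ΣRT = 6838, M = 455.867
Σ(x−M)² = 907913.73; s = √(907913.73/14) = 254.659
Cutoffs: 455.867 ± 2·254.659 → [-53.5, 965.2]
Outside: 1053, 1093 → excluded.
Retained (n=13): Σ = 4692, mean = 4692/13 = 360.923

361 ms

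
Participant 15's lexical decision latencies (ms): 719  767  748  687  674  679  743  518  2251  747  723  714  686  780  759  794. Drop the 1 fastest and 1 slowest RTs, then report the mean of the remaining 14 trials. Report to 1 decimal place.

Sorted: 518, 674, 679, 686, 687, 714, 719, 723, 743, 747, 748, 759, 767, 780, 794, 2251
Drop lowest 1 (518) and highest 1 (2251)
Remaining (n=14): Σ = 10220, mean = 10220/14 = 730.000

730.0 ms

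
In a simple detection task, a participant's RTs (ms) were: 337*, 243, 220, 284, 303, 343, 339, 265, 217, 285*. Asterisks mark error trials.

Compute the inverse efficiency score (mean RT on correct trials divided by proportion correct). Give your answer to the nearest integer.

346 ms

Correct trials (n=8): 243, 220, 284, 303, 343, 339, 265, 217
Mean correct RT = 2214/8 = 276.7500 ms
Proportion correct = 8/10
IES = 276.7500 / (8/10) = 345.938 ms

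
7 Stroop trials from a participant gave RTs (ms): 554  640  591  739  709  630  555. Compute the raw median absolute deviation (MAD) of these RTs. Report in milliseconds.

75 ms

Sorted: 554, 555, 591, 630, 640, 709, 739 → median = 630
|x − 630|: 76, 10, 39, 109, 79, 0, 75
Sorted deviations: 0, 10, 39, 75, 76, 79, 109 → MAD = 75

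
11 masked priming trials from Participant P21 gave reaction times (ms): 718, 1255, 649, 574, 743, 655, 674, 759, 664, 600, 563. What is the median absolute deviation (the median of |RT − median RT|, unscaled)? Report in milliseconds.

Sorted: 563, 574, 600, 649, 655, 664, 674, 718, 743, 759, 1255 → median = 664
|x − 664|: 54, 591, 15, 90, 79, 9, 10, 95, 0, 64, 101
Sorted deviations: 0, 9, 10, 15, 54, 64, 79, 90, 95, 101, 591 → MAD = 64

64 ms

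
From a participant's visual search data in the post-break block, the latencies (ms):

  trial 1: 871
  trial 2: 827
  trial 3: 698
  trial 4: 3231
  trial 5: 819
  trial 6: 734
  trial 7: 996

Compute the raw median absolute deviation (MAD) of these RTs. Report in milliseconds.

93 ms

Sorted: 698, 734, 819, 827, 871, 996, 3231 → median = 827
|x − 827|: 44, 0, 129, 2404, 8, 93, 169
Sorted deviations: 0, 8, 44, 93, 129, 169, 2404 → MAD = 93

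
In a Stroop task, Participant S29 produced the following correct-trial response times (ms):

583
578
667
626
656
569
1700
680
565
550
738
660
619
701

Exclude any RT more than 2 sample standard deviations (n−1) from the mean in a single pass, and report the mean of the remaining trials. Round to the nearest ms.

630 ms

n = 14, ΣRT = 9892, M = 706.571
Σ(x−M)² = 1104361.43; s = √(1104361.43/13) = 291.463
Cutoffs: 706.571 ± 2·291.463 → [123.6, 1289.5]
Outside: 1700 → excluded.
Retained (n=13): Σ = 8192, mean = 8192/13 = 630.154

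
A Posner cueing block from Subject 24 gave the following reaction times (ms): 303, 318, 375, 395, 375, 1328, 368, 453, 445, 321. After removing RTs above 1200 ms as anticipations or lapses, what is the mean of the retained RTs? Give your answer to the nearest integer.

373 ms

Excluded: 1328
Retained (n=9): Σ = 3353
Mean = 3353/9 = 372.5556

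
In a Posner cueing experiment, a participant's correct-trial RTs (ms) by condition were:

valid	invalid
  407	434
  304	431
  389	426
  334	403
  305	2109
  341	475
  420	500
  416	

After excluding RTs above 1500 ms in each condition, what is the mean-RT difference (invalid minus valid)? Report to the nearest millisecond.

invalid: exclude 2109
M(valid) = 2916/8 = 364.500
M(invalid) = 2669/6 = 444.833
Difference = 444.833 − 364.500 = 80.333 ms

80 ms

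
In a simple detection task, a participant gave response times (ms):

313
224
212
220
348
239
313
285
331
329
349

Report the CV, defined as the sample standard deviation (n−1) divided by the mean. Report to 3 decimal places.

0.187

n = 11, Σ = 3163, M = 287.5455
Σ(x−M)² = 29004.727; s = √(29004.727/10) = 53.8560
CV = 53.8560 / 287.5455 = 0.18730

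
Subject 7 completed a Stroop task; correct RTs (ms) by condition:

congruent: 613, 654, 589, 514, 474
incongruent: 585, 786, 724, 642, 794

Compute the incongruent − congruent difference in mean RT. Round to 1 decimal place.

137.4 ms

M(congruent) = 2844/5 = 568.800
M(incongruent) = 3531/5 = 706.200
Difference = 706.200 − 568.800 = 137.400 ms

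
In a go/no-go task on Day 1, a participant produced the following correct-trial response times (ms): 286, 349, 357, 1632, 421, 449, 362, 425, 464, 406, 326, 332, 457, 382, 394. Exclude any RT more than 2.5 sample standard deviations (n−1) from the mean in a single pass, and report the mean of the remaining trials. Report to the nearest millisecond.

n = 15, ΣRT = 7042, M = 469.467
Σ(x−M)² = 1485637.73; s = √(1485637.73/14) = 325.756
Cutoffs: 469.467 ± 2.5·325.756 → [-344.9, 1283.9]
Outside: 1632 → excluded.
Retained (n=14): Σ = 5410, mean = 5410/14 = 386.429

386 ms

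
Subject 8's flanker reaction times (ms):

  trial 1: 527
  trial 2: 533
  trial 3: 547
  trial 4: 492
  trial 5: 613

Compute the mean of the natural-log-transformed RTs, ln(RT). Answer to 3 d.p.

6.293

ln(RT): 6.2672, 6.2785, 6.3044, 6.1985, 6.4184
Σ ln(RT) = 31.4670
Mean = 31.4670/5 = 6.29340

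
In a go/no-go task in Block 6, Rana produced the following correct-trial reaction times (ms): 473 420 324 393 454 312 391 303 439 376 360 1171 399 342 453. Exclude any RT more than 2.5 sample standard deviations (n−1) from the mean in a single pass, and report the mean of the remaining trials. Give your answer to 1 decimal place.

388.5 ms

n = 15, ΣRT = 6610, M = 440.667
Σ(x−M)² = 611209.33; s = √(611209.33/14) = 208.945
Cutoffs: 440.667 ± 2.5·208.945 → [-81.7, 963.0]
Outside: 1171 → excluded.
Retained (n=14): Σ = 5439, mean = 5439/14 = 388.500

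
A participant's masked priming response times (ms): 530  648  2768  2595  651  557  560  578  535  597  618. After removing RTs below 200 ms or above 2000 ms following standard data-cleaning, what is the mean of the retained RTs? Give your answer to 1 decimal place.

Excluded: 2595, 2768
Retained (n=9): Σ = 5274
Mean = 5274/9 = 586.0000

586.0 ms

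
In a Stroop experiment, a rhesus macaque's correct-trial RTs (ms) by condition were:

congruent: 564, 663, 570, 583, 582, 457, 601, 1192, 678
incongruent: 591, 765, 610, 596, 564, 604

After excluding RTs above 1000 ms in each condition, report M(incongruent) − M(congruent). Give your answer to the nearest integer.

34 ms

congruent: exclude 1192
M(congruent) = 4698/8 = 587.250
M(incongruent) = 3730/6 = 621.667
Difference = 621.667 − 587.250 = 34.417 ms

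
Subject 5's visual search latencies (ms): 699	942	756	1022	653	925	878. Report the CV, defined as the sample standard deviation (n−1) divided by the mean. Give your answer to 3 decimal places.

n = 7, Σ = 5875, M = 839.2857
Σ(x−M)² = 114099.429; s = √(114099.429/6) = 137.9006
CV = 137.9006 / 839.2857 = 0.16431

0.164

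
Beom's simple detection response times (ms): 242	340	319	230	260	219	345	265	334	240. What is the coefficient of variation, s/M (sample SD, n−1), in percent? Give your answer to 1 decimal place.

n = 10, Σ = 2794, M = 279.4000
Σ(x−M)² = 22148.400; s = √(22148.400/9) = 49.6078
CV = 49.6078 / 279.4000 = 0.17755 = 17.755%

17.8%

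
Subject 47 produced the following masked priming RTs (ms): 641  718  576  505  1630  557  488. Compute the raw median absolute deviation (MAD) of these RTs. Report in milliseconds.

71 ms

Sorted: 488, 505, 557, 576, 641, 718, 1630 → median = 576
|x − 576|: 65, 142, 0, 71, 1054, 19, 88
Sorted deviations: 0, 19, 65, 71, 88, 142, 1054 → MAD = 71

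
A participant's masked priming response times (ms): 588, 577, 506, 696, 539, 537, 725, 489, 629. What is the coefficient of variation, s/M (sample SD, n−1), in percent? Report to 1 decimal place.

14.0%

n = 9, Σ = 5286, M = 587.3333
Σ(x−M)² = 53758.000; s = √(53758.000/8) = 81.9741
CV = 81.9741 / 587.3333 = 0.13957 = 13.957%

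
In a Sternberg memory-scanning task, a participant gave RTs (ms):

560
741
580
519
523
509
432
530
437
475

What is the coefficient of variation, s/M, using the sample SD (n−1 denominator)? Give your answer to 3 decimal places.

n = 10, Σ = 5306, M = 530.6000
Σ(x−M)² = 69806.400; s = √(69806.400/9) = 88.0697
CV = 88.0697 / 530.6000 = 0.16598

0.166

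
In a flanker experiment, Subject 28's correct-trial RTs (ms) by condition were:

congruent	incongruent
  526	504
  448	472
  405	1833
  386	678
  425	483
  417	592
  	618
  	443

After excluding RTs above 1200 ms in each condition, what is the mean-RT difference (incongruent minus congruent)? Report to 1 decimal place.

incongruent: exclude 1833
M(congruent) = 2607/6 = 434.500
M(incongruent) = 3790/7 = 541.429
Difference = 541.429 − 434.500 = 106.929 ms

106.9 ms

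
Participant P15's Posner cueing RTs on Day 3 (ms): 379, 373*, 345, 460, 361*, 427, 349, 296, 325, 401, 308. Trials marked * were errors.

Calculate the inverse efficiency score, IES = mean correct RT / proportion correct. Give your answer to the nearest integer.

447 ms

Correct trials (n=9): 379, 345, 460, 427, 349, 296, 325, 401, 308
Mean correct RT = 3290/9 = 365.5556 ms
Proportion correct = 9/11
IES = 365.5556 / (9/11) = 446.790 ms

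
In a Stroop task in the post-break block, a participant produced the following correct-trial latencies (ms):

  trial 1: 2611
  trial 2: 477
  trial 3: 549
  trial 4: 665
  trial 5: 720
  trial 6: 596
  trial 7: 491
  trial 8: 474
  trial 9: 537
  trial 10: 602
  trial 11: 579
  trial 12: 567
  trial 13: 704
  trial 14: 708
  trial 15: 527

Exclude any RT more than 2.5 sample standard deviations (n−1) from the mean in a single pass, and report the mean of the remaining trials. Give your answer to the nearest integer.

585 ms

n = 15, ΣRT = 10807, M = 720.467
Σ(x−M)² = 3923877.73; s = √(3923877.73/14) = 529.412
Cutoffs: 720.467 ± 2.5·529.412 → [-603.1, 2044.0]
Outside: 2611 → excluded.
Retained (n=14): Σ = 8196, mean = 8196/14 = 585.429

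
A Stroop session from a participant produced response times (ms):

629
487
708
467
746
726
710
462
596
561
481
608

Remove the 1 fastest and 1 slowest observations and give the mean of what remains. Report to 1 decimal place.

597.3 ms

Sorted: 462, 467, 481, 487, 561, 596, 608, 629, 708, 710, 726, 746
Drop lowest 1 (462) and highest 1 (746)
Remaining (n=10): Σ = 5973, mean = 5973/10 = 597.300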